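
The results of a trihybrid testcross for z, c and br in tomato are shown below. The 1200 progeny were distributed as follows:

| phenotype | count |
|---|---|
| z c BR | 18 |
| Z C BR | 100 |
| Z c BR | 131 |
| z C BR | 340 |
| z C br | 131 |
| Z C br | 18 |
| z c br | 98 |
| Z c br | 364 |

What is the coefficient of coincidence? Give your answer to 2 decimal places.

The two most frequent reciprocal classes, z C BR and Z c br, are the parental types, so the F1 was z C BR / Z c br.
The two rarest classes, z c BR and Z C br, are the double crossovers. Comparing them with the parentals, only the c allele has switched, so c is the middle locus and the order is br – c – z.
br–c: (262 + 36)/1200 = 0.2483; c–z: (198 + 36)/1200 = 0.1950.
Expected DCO frequency = 0.2483 × 0.1950 ≈ 0.04842; observed = 36/1200 ≈ 0.03000.
Coefficient of coincidence = 0.03000/0.04842 ≈ 0.62.

0.62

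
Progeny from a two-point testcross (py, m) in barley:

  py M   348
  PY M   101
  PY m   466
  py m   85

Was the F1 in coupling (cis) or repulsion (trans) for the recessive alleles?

The two most frequent classes are PY m (466) and py M (348); these are the parental (non-recombinant) types.
So the F1 carried PY m on one chromosome and py M on the other — the recessive alleles are on opposite chromosomes (trans / repulsion).

trans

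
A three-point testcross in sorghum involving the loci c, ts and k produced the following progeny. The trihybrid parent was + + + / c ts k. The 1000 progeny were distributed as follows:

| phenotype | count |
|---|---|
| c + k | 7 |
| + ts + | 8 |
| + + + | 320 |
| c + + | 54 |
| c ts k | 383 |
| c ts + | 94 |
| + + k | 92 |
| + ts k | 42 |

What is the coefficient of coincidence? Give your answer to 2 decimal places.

The two rarest classes, + ts + and c + k, are the double crossovers. Comparing them with the parentals, only the ts allele has switched, so ts is the middle locus and the order is k – ts – c.
k–ts: (186 + 15)/1000 = 0.2010; ts–c: (96 + 15)/1000 = 0.1110.
Expected DCO frequency = 0.2010 × 0.1110 ≈ 0.02231; observed = 15/1000 ≈ 0.01500.
Coefficient of coincidence = 0.01500/0.02231 ≈ 0.67.

0.67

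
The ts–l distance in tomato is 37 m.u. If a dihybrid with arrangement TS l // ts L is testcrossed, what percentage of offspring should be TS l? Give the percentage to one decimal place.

31.5%

A map distance of 37 m.u. corresponds to a recombination frequency of 0.370.
The F1 is TS l / ts L, so TS l is a parental gamete class with expected frequency (1 − r)/2 = 0.630/2 = 0.3150.
That is 0.3150 = 31.5% of the progeny.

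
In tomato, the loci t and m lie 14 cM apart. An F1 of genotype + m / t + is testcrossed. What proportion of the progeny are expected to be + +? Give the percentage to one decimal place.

7.0%

A map distance of 14 cM corresponds to a recombination frequency of 0.140.
The F1 is + m / t +, so + + is a recombinant gamete class with expected frequency r/2 = 0.140/2 = 0.0700.
That is 0.0700 = 7.0% of the progeny.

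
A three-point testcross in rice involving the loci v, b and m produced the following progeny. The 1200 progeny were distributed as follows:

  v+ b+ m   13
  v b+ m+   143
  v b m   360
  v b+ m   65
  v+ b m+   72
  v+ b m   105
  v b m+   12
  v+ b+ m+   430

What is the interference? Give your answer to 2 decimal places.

The two most frequent reciprocal classes, v b m and v+ b+ m+, are the parental types, so the F1 was v b m / v+ b+ m+.
The two rarest classes, v b m+ and v+ b+ m, are the double crossovers. Comparing them with the parentals, only the m allele has switched, so m is the middle locus and the order is v – m – b.
v–m: (248 + 25)/1200 = 0.2275; m–b: (137 + 25)/1200 = 0.1350.
Expected DCO frequency = 0.2275 × 0.1350 ≈ 0.03071; observed = 25/1200 ≈ 0.02083.
Coefficient of coincidence = 0.02083/0.03071 ≈ 0.68; interference = 1 − 0.68 = 0.32.

0.32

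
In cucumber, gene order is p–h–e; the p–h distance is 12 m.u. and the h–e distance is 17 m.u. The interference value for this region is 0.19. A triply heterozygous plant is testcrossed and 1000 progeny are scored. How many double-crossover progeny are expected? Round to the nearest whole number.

17

Map distances give recombination frequencies of 0.120 and 0.170 for the two intervals.
With interference 0.19 (so coincidence = 0.81), expected double-crossover frequency = 0.120 × 0.170 × 0.81 = 0.01652.
Expected number = 0.01652 × 1000 = 16.52 ≈ 17.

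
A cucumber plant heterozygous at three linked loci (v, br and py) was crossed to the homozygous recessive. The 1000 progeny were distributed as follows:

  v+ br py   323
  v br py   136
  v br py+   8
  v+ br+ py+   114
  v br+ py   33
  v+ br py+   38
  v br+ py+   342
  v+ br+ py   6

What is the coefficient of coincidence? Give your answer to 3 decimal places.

The two most frequent reciprocal classes, v+ br py and v br+ py+, are the parental types, so the F1 was v+ br py / v br+ py+.
The two rarest classes, v+ br+ py and v br py+, are the double crossovers. Comparing them with the parentals, only the br allele has switched, so br is the middle locus and the order is py – br – v.
py–br: (71 + 14)/1000 = 0.0850; br–v: (250 + 14)/1000 = 0.2640.
Expected DCO frequency = 0.0850 × 0.2640 ≈ 0.02244; observed = 14/1000 ≈ 0.01400.
Coefficient of coincidence = 0.01400/0.02244 ≈ 0.624.

0.624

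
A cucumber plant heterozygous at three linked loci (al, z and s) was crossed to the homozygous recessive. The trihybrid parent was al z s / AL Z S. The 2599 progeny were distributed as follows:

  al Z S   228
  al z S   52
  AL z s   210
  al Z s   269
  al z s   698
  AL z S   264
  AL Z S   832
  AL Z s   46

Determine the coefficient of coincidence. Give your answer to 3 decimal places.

0.753

The two rarest classes, al z S and AL Z s, are the double crossovers. Comparing them with the parentals, only the s allele has switched, so s is the middle locus and the order is z – s – al.
z–s: (533 + 98)/2599 = 0.2428; s–al: (438 + 98)/2599 = 0.2062.
Expected DCO frequency = 0.2428 × 0.2062 ≈ 0.05007; observed = 98/2599 ≈ 0.03771.
Coefficient of coincidence = 0.03771/0.05007 ≈ 0.753.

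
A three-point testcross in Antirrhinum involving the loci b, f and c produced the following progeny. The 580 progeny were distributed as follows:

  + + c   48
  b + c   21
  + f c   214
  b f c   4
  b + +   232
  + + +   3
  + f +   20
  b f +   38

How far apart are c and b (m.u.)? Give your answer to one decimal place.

8.3 m.u.

The two most frequent reciprocal classes, + f c and b + +, are the parental types, so the F1 was + f c / b + +.
The two rarest classes, b f c and + + +, are the double crossovers. Comparing them with the parentals, only the b allele has switched, so b is the middle locus and the order is f – b – c.
Crossovers in the b–c interval produce the single-crossover classes + f + and b + c (20 + 21 = 41) plus the double crossovers (7).
RF(b–c) = (41 + 7) / 580 = 48/580 = 0.0828 → 8.3 m.u.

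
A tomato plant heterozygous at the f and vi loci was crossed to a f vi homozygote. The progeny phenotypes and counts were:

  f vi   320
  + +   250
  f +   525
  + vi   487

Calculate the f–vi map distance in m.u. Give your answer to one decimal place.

36.0 m.u.

The two most frequent classes, + vi (487) and f + (525), are the parental types, so the F1 was + vi / f +.
The recombinant classes are + + and f vi: 250 + 320 = 570.
Recombination frequency = 570/1582 = 0.3603 ≈ 36.0%, i.e. 36.0 m.u.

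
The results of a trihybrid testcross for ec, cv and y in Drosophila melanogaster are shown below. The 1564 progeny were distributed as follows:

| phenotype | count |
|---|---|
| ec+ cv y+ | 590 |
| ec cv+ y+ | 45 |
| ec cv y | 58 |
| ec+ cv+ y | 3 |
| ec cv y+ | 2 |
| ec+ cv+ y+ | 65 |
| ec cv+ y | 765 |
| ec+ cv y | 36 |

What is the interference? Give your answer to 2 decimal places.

0.29

The two most frequent reciprocal classes, ec+ cv y+ and ec cv+ y, are the parental types, so the F1 was ec+ cv y+ / ec cv+ y.
The two rarest classes, ec cv y+ and ec+ cv+ y, are the double crossovers. Comparing them with the parentals, only the ec allele has switched, so ec is the middle locus and the order is cv – ec – y.
cv–ec: (123 + 5)/1564 = 0.0818; ec–y: (81 + 5)/1564 = 0.0550.
Expected DCO frequency = 0.0818 × 0.0550 ≈ 0.00450; observed = 5/1564 ≈ 0.00320.
Coefficient of coincidence = 0.00320/0.00450 ≈ 0.71; interference = 1 − 0.71 = 0.29.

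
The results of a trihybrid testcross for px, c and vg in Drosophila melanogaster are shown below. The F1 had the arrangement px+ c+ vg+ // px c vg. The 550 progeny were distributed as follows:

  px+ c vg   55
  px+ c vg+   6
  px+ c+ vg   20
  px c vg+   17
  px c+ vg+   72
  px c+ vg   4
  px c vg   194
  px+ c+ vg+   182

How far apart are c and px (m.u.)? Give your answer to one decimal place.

The two rarest classes, px+ c vg+ and px c+ vg, are the double crossovers. Comparing them with the parentals, only the c allele has switched, so c is the middle locus and the order is px – c – vg.
Crossovers in the px–c interval produce the single-crossover classes px c+ vg+ and px+ c vg (72 + 55 = 127) plus the double crossovers (10).
RF(px–c) = (127 + 10) / 550 = 137/550 = 0.2491 → 24.9 m.u.

24.9 m.u.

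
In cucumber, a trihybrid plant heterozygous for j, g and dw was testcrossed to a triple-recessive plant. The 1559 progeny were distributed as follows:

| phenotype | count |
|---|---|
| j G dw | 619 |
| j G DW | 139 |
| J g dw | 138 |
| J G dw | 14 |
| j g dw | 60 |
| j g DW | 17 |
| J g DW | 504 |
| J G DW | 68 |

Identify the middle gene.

j

The two most frequent reciprocal classes, J g DW and j G dw, are the parental types, so the F1 was J g DW / j G dw.
The two rarest classes, j g DW and J G dw, are the double crossovers. Comparing them with the parentals, only the j allele has switched, so j is the middle locus and the order is g – j – dw.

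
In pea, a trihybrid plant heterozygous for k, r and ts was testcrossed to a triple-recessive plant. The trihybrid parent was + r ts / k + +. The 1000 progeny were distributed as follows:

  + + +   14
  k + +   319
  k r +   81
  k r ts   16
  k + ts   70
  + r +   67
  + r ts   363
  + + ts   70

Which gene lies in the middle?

k

The two rarest classes, k r ts and + + +, are the double crossovers. Comparing them with the parentals, only the k allele has switched, so k is the middle locus and the order is ts – k – r.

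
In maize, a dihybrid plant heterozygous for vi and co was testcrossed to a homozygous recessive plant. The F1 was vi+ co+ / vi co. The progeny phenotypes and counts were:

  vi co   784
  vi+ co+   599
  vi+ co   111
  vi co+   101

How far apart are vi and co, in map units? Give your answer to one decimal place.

13.3 map units

The recombinant classes are vi+ co and vi co+: 111 + 101 = 212.
Recombination frequency = 212/1595 = 0.1329 ≈ 13.3%, i.e. 13.3 map units.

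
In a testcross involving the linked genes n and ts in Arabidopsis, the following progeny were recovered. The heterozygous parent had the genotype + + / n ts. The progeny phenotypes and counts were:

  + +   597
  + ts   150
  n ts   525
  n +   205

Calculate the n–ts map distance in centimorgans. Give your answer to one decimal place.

The recombinant classes are + ts and n +: 150 + 205 = 355.
Recombination frequency = 355/1477 = 0.2404 ≈ 24.0%, i.e. 24.0 centimorgans.

24.0 centimorgans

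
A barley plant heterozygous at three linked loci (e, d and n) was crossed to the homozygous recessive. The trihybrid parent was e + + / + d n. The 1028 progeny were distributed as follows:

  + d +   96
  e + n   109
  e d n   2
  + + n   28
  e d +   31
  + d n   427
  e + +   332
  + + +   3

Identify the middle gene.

e

The two rarest classes, + + + and e d n, are the double crossovers. Comparing them with the parentals, only the e allele has switched, so e is the middle locus and the order is n – e – d.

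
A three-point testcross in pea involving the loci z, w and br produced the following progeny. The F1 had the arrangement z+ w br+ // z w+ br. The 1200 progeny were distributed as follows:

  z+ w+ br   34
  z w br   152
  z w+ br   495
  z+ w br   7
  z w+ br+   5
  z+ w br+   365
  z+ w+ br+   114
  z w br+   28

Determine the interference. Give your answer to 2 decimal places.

The two rarest classes, z+ w br and z w+ br+, are the double crossovers. Comparing them with the parentals, only the br allele has switched, so br is the middle locus and the order is w – br – z.
w–br: (266 + 12)/1200 = 0.2317; br–z: (62 + 12)/1200 = 0.0617.
Expected DCO frequency = 0.2317 × 0.0617 ≈ 0.01430; observed = 12/1200 ≈ 0.01000.
Coefficient of coincidence = 0.01000/0.01430 ≈ 0.70; interference = 1 − 0.70 = 0.30.

0.30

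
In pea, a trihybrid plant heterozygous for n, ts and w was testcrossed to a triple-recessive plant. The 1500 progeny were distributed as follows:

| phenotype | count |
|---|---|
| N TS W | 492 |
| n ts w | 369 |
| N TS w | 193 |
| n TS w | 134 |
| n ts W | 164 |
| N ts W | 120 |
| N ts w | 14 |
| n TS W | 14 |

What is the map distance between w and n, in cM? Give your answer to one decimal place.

The two most frequent reciprocal classes, n ts w and N TS W, are the parental types, so the F1 was n ts w / N TS W.
The two rarest classes, N ts w and n TS W, are the double crossovers. Comparing them with the parentals, only the n allele has switched, so n is the middle locus and the order is w – n – ts.
Crossovers in the w–n interval produce the single-crossover classes n ts W and N TS w (164 + 193 = 357) plus the double crossovers (28).
RF(w–n) = (357 + 28) / 1500 = 385/1500 = 0.2567 → 25.7 cM.

25.7 cM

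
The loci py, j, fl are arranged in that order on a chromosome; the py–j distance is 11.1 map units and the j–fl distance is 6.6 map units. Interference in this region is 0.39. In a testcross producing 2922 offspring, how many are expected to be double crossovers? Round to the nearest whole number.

Map distances give recombination frequencies of 0.111 and 0.066 for the two intervals.
With interference 0.39 (so coincidence = 0.61), expected double-crossover frequency = 0.111 × 0.066 × 0.61 = 0.00447.
Expected number = 0.00447 × 2922 = 13.06 ≈ 13.

13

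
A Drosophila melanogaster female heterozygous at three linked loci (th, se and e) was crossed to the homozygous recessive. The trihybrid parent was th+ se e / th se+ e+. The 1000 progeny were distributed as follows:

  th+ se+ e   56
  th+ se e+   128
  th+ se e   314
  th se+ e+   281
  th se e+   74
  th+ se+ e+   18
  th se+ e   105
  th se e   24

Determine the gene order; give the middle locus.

The two rarest classes, th se e and th+ se+ e+, are the double crossovers. Comparing them with the parentals, only the th allele has switched, so th is the middle locus and the order is se – th – e.

th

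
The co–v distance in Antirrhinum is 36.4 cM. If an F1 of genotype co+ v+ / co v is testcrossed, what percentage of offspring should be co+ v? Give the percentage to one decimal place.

A map distance of 36.4 cM corresponds to a recombination frequency of 0.364.
The F1 is co+ v+ / co v, so co+ v is a recombinant gamete class with expected frequency r/2 = 0.364/2 = 0.1820.
That is 0.1820 = 18.2% of the progeny.

18.2%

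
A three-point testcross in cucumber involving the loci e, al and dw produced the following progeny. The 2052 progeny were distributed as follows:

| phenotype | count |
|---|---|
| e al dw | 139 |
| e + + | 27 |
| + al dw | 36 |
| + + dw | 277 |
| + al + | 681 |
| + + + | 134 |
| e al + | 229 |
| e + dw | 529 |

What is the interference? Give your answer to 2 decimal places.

The two most frequent reciprocal classes, + al + and e + dw, are the parental types, so the F1 was + al + / e + dw.
The two rarest classes, + al dw and e + +, are the double crossovers. Comparing them with the parentals, only the dw allele has switched, so dw is the middle locus and the order is e – dw – al.
e–dw: (506 + 63)/2052 = 0.2773; dw–al: (273 + 63)/2052 = 0.1637.
Expected DCO frequency = 0.2773 × 0.1637 ≈ 0.04539; observed = 63/2052 ≈ 0.03070.
Coefficient of coincidence = 0.03070/0.04539 ≈ 0.68; interference = 1 − 0.68 = 0.32.

0.32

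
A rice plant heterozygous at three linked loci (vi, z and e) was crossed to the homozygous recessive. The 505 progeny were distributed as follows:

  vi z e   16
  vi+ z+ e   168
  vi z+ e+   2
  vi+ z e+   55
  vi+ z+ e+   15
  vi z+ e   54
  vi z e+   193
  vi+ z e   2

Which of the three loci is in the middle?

The two most frequent reciprocal classes, vi z e+ and vi+ z+ e, are the parental types, so the F1 was vi z e+ / vi+ z+ e.
The two rarest classes, vi z+ e+ and vi+ z e, are the double crossovers. Comparing them with the parentals, only the z allele has switched, so z is the middle locus and the order is vi – z – e.

z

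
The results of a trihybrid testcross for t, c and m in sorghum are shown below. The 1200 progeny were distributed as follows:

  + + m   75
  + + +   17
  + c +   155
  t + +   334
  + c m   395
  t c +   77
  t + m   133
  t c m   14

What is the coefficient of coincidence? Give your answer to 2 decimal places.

0.64

The two most frequent reciprocal classes, t + + and + c m, are the parental types, so the F1 was t + + / + c m.
The two rarest classes, + + + and t c m, are the double crossovers. Comparing them with the parentals, only the t allele has switched, so t is the middle locus and the order is m – t – c.
m–t: (288 + 31)/1200 = 0.2658; t–c: (152 + 31)/1200 = 0.1525.
Expected DCO frequency = 0.2658 × 0.1525 ≈ 0.04053; observed = 31/1200 ≈ 0.02583.
Coefficient of coincidence = 0.02583/0.04053 ≈ 0.64.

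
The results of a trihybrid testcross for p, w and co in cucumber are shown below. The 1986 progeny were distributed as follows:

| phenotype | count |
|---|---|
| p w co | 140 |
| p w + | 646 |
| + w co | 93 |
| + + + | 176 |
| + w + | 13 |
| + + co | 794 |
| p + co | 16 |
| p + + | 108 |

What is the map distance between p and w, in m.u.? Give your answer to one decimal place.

11.6 m.u.

The two most frequent reciprocal classes, + + co and p w +, are the parental types, so the F1 was + + co / p w +.
The two rarest classes, p + co and + w +, are the double crossovers. Comparing them with the parentals, only the p allele has switched, so p is the middle locus and the order is co – p – w.
Crossovers in the p–w interval produce the single-crossover classes + w co and p + + (93 + 108 = 201) plus the double crossovers (29).
RF(p–w) = (201 + 29) / 1986 = 230/1986 = 0.1158 → 11.6 m.u.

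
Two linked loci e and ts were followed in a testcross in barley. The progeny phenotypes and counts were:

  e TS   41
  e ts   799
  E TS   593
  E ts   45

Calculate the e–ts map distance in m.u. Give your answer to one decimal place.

5.8 m.u.

The two most frequent classes, E TS (593) and e ts (799), are the parental types, so the F1 was E TS / e ts.
The recombinant classes are E ts and e TS: 45 + 41 = 86.
Recombination frequency = 86/1478 = 0.0582 ≈ 5.8%, i.e. 5.8 m.u.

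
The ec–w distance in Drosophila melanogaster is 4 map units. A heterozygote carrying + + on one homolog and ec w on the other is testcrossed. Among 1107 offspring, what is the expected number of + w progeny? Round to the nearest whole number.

A map distance of 4 map units corresponds to a recombination frequency of 0.040.
The F1 is + + / ec w, so + w is a recombinant gamete class with expected frequency r/2 = 0.040/2 = 0.0200.
Expected number = 0.0200 × 1107 = 22.14 ≈ 22.

22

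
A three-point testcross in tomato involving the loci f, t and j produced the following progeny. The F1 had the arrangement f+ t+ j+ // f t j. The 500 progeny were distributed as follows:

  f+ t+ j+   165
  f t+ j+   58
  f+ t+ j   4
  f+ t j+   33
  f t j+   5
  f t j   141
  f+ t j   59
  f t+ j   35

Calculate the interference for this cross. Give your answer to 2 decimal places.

The two rarest classes, f+ t+ j and f t j+, are the double crossovers. Comparing them with the parentals, only the j allele has switched, so j is the middle locus and the order is f – j – t.
f–j: (117 + 9)/500 = 0.2520; j–t: (68 + 9)/500 = 0.1540.
Expected DCO frequency = 0.2520 × 0.1540 ≈ 0.03881; observed = 9/500 ≈ 0.01800.
Coefficient of coincidence = 0.01800/0.03881 ≈ 0.46; interference = 1 − 0.46 = 0.54.

0.54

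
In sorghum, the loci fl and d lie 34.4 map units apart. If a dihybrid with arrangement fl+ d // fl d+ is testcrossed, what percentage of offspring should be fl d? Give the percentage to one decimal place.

A map distance of 34.4 map units corresponds to a recombination frequency of 0.344.
The F1 is fl+ d / fl d+, so fl d is a recombinant gamete class with expected frequency r/2 = 0.344/2 = 0.1720.
That is 0.1720 = 17.2% of the progeny.

17.2%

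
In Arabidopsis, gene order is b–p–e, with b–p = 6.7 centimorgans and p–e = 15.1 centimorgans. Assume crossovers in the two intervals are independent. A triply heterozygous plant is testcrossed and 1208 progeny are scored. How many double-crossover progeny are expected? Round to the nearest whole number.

Map distances give recombination frequencies of 0.067 and 0.151 for the two intervals.
With no interference, expected double-crossover frequency = 0.067 × 0.151 = 0.01012.
Expected number = 0.01012 × 1208 = 12.22 ≈ 12.

12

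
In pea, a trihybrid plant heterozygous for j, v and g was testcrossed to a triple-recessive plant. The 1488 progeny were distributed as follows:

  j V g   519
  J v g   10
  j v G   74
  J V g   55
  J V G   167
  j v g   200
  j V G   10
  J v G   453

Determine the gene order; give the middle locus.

The two most frequent reciprocal classes, J v G and j V g, are the parental types, so the F1 was J v G / j V g.
The two rarest classes, J v g and j V G, are the double crossovers. Comparing them with the parentals, only the g allele has switched, so g is the middle locus and the order is v – g – j.

g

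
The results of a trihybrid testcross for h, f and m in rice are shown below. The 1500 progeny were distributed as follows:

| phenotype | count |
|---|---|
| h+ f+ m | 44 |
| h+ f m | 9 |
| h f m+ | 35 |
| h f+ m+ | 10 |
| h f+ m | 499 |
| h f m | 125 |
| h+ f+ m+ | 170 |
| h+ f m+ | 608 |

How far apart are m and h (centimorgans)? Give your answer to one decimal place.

The two most frequent reciprocal classes, h+ f m+ and h f+ m, are the parental types, so the F1 was h+ f m+ / h f+ m.
The two rarest classes, h+ f m and h f+ m+, are the double crossovers. Comparing them with the parentals, only the m allele has switched, so m is the middle locus and the order is h – m – f.
Crossovers in the h–m interval produce the single-crossover classes h f m+ and h+ f+ m (35 + 44 = 79) plus the double crossovers (19).
RF(h–m) = (79 + 19) / 1500 = 98/1500 = 0.0653 → 6.5 centimorgans.

6.5 centimorgans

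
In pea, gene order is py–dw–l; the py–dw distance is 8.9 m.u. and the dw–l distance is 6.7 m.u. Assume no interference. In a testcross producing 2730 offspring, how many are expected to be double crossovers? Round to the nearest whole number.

16

Map distances give recombination frequencies of 0.089 and 0.067 for the two intervals.
With no interference, expected double-crossover frequency = 0.089 × 0.067 = 0.00596.
Expected number = 0.00596 × 2730 = 16.28 ≈ 16.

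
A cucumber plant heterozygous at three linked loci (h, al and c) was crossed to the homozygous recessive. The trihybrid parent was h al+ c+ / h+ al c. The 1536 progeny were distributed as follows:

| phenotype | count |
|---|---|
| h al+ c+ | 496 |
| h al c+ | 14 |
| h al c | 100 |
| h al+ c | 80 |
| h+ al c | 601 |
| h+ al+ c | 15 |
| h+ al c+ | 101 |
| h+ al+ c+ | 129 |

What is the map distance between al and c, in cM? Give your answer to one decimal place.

13.7 cM

The two rarest classes, h al c+ and h+ al+ c, are the double crossovers. Comparing them with the parentals, only the al allele has switched, so al is the middle locus and the order is h – al – c.
Crossovers in the al–c interval produce the single-crossover classes h al+ c and h+ al c+ (80 + 101 = 181) plus the double crossovers (29).
RF(al–c) = (181 + 29) / 1536 = 210/1536 = 0.1367 → 13.7 cM.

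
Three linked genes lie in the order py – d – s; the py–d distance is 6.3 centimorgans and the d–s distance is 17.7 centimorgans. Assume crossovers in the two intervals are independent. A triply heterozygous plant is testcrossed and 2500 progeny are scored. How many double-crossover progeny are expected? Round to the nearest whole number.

28

Map distances give recombination frequencies of 0.063 and 0.177 for the two intervals.
With no interference, expected double-crossover frequency = 0.063 × 0.177 = 0.01115.
Expected number = 0.01115 × 2500 = 27.88 ≈ 28.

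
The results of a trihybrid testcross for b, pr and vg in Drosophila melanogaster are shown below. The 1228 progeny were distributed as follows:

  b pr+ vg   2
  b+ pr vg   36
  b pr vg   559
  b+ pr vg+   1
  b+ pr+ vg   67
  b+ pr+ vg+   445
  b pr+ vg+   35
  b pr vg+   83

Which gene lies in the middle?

The two most frequent reciprocal classes, b pr vg and b+ pr+ vg+, are the parental types, so the F1 was b pr vg / b+ pr+ vg+.
The two rarest classes, b pr+ vg and b+ pr vg+, are the double crossovers. Comparing them with the parentals, only the pr allele has switched, so pr is the middle locus and the order is b – pr – vg.

pr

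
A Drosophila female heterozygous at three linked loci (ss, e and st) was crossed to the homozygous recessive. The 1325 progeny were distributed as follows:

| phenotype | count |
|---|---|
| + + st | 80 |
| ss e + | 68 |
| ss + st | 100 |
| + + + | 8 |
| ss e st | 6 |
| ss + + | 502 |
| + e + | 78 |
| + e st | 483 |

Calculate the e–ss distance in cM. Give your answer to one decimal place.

12.2 cM

The two most frequent reciprocal classes, + e st and ss + +, are the parental types, so the F1 was + e st / ss + +.
The two rarest classes, ss e st and + + +, are the double crossovers. Comparing them with the parentals, only the ss allele has switched, so ss is the middle locus and the order is st – ss – e.
Crossovers in the ss–e interval produce the single-crossover classes + + st and ss e + (80 + 68 = 148) plus the double crossovers (14).
RF(ss–e) = (148 + 14) / 1325 = 162/1325 = 0.1223 → 12.2 cM.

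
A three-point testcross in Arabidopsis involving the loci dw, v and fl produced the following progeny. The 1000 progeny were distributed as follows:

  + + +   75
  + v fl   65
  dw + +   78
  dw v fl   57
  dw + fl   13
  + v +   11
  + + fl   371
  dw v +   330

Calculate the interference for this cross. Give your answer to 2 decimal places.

The two most frequent reciprocal classes, dw v + and + + fl, are the parental types, so the F1 was dw v + / + + fl.
The two rarest classes, + v + and dw + fl, are the double crossovers. Comparing them with the parentals, only the dw allele has switched, so dw is the middle locus and the order is fl – dw – v.
fl–dw: (132 + 24)/1000 = 0.1560; dw–v: (143 + 24)/1000 = 0.1670.
Expected DCO frequency = 0.1560 × 0.1670 ≈ 0.02605; observed = 24/1000 ≈ 0.02400.
Coefficient of coincidence = 0.02400/0.02605 ≈ 0.92; interference = 1 − 0.92 = 0.08.

0.08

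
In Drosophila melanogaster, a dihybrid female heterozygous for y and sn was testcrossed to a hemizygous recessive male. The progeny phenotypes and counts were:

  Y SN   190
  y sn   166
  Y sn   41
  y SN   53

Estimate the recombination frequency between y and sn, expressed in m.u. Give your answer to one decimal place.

The two most frequent classes, Y SN (190) and y sn (166), are the parental types, so the F1 was Y SN / y sn.
The recombinant classes are Y sn and y SN: 41 + 53 = 94.
Recombination frequency = 94/450 = 0.2089 ≈ 20.9%, i.e. 20.9 m.u.

20.9 m.u.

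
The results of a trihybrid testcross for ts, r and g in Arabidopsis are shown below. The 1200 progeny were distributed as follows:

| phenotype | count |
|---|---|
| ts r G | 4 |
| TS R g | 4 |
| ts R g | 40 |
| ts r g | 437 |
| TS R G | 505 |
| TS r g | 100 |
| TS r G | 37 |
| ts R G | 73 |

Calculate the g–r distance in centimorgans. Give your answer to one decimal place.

The two most frequent reciprocal classes, TS R G and ts r g, are the parental types, so the F1 was TS R G / ts r g.
The two rarest classes, TS R g and ts r G, are the double crossovers. Comparing them with the parentals, only the g allele has switched, so g is the middle locus and the order is ts – g – r.
Crossovers in the g–r interval produce the single-crossover classes TS r G and ts R g (37 + 40 = 77) plus the double crossovers (8).
RF(g–r) = (77 + 8) / 1200 = 85/1200 = 0.0708 → 7.1 centimorgans.

7.1 centimorgans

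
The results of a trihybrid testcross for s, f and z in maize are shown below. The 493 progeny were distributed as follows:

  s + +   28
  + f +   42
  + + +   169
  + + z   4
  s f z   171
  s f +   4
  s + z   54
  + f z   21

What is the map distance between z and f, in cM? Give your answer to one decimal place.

The two most frequent reciprocal classes, s f z and + + +, are the parental types, so the F1 was s f z / + + +.
The two rarest classes, s f + and + + z, are the double crossovers. Comparing them with the parentals, only the z allele has switched, so z is the middle locus and the order is s – z – f.
Crossovers in the z–f interval produce the single-crossover classes s + z and + f + (54 + 42 = 96) plus the double crossovers (8).
RF(z–f) = (96 + 8) / 493 = 104/493 = 0.2110 → 21.1 cM.

21.1 cM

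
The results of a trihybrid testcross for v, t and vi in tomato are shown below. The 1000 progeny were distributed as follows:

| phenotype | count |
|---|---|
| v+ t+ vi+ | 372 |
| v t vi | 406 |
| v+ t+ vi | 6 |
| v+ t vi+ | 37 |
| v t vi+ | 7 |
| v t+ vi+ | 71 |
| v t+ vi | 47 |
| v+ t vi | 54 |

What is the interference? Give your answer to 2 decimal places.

0.03

The two most frequent reciprocal classes, v t vi and v+ t+ vi+, are the parental types, so the F1 was v t vi / v+ t+ vi+.
The two rarest classes, v t vi+ and v+ t+ vi, are the double crossovers. Comparing them with the parentals, only the vi allele has switched, so vi is the middle locus and the order is t – vi – v.
t–vi: (84 + 13)/1000 = 0.0970; vi–v: (125 + 13)/1000 = 0.1380.
Expected DCO frequency = 0.0970 × 0.1380 ≈ 0.01339; observed = 13/1000 ≈ 0.01300.
Coefficient of coincidence = 0.01300/0.01339 ≈ 0.97; interference = 1 − 0.97 = 0.03.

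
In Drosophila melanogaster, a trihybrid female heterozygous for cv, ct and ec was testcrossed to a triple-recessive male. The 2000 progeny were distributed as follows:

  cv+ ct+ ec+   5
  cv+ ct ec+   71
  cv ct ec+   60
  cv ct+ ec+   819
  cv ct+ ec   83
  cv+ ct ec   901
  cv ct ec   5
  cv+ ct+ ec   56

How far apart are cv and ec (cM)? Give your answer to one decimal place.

8.2 cM

The two most frequent reciprocal classes, cv+ ct ec and cv ct+ ec+, are the parental types, so the F1 was cv+ ct ec / cv ct+ ec+.
The two rarest classes, cv ct ec and cv+ ct+ ec+, are the double crossovers. Comparing them with the parentals, only the cv allele has switched, so cv is the middle locus and the order is ec – cv – ct.
Crossovers in the ec–cv interval produce the single-crossover classes cv+ ct ec+ and cv ct+ ec (71 + 83 = 154) plus the double crossovers (10).
RF(ec–cv) = (154 + 10) / 2000 = 164/2000 = 0.0820 → 8.2 cM.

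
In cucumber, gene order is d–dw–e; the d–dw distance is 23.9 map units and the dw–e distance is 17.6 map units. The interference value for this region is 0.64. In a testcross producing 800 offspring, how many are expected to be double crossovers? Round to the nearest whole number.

Map distances give recombination frequencies of 0.239 and 0.176 for the two intervals.
With interference 0.64 (so coincidence = 0.36), expected double-crossover frequency = 0.239 × 0.176 × 0.36 = 0.01514.
Expected number = 0.01514 × 800 = 12.11 ≈ 12.

12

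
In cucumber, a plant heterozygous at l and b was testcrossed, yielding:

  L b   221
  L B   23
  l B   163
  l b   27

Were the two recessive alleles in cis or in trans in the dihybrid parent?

trans

The two most frequent classes are L b (221) and l B (163); these are the parental (non-recombinant) types.
So the F1 carried L b on one chromosome and l B on the other — the recessive alleles are on opposite chromosomes (trans / repulsion).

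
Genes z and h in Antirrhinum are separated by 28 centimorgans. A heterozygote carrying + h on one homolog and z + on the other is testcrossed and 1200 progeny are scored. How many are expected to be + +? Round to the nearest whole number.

168

A map distance of 28 centimorgans corresponds to a recombination frequency of 0.280.
The F1 is + h / z +, so + + is a recombinant gamete class with expected frequency r/2 = 0.280/2 = 0.1400.
Expected number = 0.1400 × 1200 = 168.00 ≈ 168.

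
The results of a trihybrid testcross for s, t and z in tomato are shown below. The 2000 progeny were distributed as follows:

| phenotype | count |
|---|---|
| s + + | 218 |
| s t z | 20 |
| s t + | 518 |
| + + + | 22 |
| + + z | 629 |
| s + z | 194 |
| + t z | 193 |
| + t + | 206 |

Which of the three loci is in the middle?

z

The two most frequent reciprocal classes, + + z and s t +, are the parental types, so the F1 was + + z / s t +.
The two rarest classes, + + + and s t z, are the double crossovers. Comparing them with the parentals, only the z allele has switched, so z is the middle locus and the order is s – z – t.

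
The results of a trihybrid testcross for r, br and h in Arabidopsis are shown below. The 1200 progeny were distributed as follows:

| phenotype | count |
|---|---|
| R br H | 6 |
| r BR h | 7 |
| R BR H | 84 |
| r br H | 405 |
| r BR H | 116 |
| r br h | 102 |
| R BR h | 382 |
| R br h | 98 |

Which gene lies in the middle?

r

The two most frequent reciprocal classes, R BR h and r br H, are the parental types, so the F1 was R BR h / r br H.
The two rarest classes, r BR h and R br H, are the double crossovers. Comparing them with the parentals, only the r allele has switched, so r is the middle locus and the order is h – r – br.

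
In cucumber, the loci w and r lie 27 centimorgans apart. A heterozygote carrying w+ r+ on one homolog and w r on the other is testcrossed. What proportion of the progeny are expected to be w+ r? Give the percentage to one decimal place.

A map distance of 27 centimorgans corresponds to a recombination frequency of 0.270.
The F1 is w+ r+ / w r, so w+ r is a recombinant gamete class with expected frequency r/2 = 0.270/2 = 0.1350.
That is 0.1350 = 13.5% of the progeny.

13.5%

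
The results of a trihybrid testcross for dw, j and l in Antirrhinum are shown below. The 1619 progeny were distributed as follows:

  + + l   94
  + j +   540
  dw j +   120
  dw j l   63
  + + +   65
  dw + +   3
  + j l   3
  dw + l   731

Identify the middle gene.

The two most frequent reciprocal classes, dw + l and + j +, are the parental types, so the F1 was dw + l / + j +.
The two rarest classes, dw + + and + j l, are the double crossovers. Comparing them with the parentals, only the l allele has switched, so l is the middle locus and the order is j – l – dw.

l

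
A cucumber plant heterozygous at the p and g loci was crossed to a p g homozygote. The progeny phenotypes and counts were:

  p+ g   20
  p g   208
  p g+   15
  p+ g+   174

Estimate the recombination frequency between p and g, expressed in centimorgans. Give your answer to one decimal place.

8.4 centimorgans

The two most frequent classes, p+ g+ (174) and p g (208), are the parental types, so the F1 was p+ g+ / p g.
The recombinant classes are p+ g and p g+: 20 + 15 = 35.
Recombination frequency = 35/417 = 0.0839 ≈ 8.4%, i.e. 8.4 centimorgans.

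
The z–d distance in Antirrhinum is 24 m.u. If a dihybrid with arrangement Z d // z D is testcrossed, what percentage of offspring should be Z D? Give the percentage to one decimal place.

12.0%

A map distance of 24 m.u. corresponds to a recombination frequency of 0.240.
The F1 is Z d / z D, so Z D is a recombinant gamete class with expected frequency r/2 = 0.240/2 = 0.1200.
That is 0.1200 = 12.0% of the progeny.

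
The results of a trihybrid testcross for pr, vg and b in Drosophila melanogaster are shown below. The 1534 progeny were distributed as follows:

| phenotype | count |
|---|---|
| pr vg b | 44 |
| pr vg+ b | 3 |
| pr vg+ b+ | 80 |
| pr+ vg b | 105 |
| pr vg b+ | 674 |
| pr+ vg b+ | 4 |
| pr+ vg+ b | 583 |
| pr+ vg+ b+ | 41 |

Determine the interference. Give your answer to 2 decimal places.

The two most frequent reciprocal classes, pr vg b+ and pr+ vg+ b, are the parental types, so the F1 was pr vg b+ / pr+ vg+ b.
The two rarest classes, pr+ vg b+ and pr vg+ b, are the double crossovers. Comparing them with the parentals, only the pr allele has switched, so pr is the middle locus and the order is b – pr – vg.
b–pr: (85 + 7)/1534 = 0.0600; pr–vg: (185 + 7)/1534 = 0.1252.
Expected DCO frequency = 0.0600 × 0.1252 ≈ 0.00751; observed = 7/1534 ≈ 0.00456.
Coefficient of coincidence = 0.00456/0.00751 ≈ 0.61; interference = 1 − 0.61 = 0.39.

0.39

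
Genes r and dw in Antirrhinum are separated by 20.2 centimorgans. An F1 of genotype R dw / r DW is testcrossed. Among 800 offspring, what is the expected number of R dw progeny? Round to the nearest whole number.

319

A map distance of 20.2 centimorgans corresponds to a recombination frequency of 0.202.
The F1 is R dw / r DW, so R dw is a parental gamete class with expected frequency (1 − r)/2 = 0.798/2 = 0.3990.
Expected number = 0.3990 × 800 = 319.20 ≈ 319.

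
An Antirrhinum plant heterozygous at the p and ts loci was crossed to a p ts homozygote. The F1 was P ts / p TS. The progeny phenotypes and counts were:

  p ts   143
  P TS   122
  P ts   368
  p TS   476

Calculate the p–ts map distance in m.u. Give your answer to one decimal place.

The recombinant classes are P TS and p ts: 122 + 143 = 265.
Recombination frequency = 265/1109 = 0.2390 ≈ 23.9%, i.e. 23.9 m.u.

23.9 m.u.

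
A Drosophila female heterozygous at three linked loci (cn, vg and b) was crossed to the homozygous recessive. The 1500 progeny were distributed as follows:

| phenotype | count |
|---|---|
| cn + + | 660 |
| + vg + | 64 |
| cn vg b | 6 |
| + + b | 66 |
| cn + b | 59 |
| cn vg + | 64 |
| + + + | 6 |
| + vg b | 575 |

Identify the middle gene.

The two most frequent reciprocal classes, cn + + and + vg b, are the parental types, so the F1 was cn + + / + vg b.
The two rarest classes, + + + and cn vg b, are the double crossovers. Comparing them with the parentals, only the cn allele has switched, so cn is the middle locus and the order is b – cn – vg.

cn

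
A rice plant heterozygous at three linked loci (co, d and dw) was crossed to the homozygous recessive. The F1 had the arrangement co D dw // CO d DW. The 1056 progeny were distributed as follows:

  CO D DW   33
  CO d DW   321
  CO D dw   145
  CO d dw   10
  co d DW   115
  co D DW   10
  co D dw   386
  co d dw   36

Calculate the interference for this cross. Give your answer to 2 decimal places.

The two rarest classes, co D DW and CO d dw, are the double crossovers. Comparing them with the parentals, only the dw allele has switched, so dw is the middle locus and the order is d – dw – co.
d–dw: (69 + 20)/1056 = 0.0843; dw–co: (260 + 20)/1056 = 0.2652.
Expected DCO frequency = 0.0843 × 0.2652 ≈ 0.02236; observed = 20/1056 ≈ 0.01894.
Coefficient of coincidence = 0.01894/0.02236 ≈ 0.85; interference = 1 − 0.85 = 0.15.

0.15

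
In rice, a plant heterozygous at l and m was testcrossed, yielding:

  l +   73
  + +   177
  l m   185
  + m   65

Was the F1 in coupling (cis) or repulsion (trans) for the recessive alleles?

The two most frequent classes are + + (177) and l m (185); these are the parental (non-recombinant) types.
So the F1 carried + + on one chromosome and l m on the other — the recessive alleles are on the same chromosome (cis / coupling).

cis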